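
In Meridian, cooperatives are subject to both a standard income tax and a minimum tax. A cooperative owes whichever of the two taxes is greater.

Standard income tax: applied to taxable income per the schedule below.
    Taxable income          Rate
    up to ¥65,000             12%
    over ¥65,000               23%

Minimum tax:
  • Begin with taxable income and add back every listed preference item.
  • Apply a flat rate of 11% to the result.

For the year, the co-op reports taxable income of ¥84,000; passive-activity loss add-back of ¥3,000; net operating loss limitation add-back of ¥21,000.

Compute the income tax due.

Minimum tax:
  Adjusted income: ¥84,000 + ¥3,000 + ¥21,000 = ¥108,000
  ¥108,000 × 11% = ¥11,880

Standard income tax:
  ¥65,000 × 12% = ¥7,800
  ¥19,000 × 23% = ¥4,370
  → ¥12,170

¥12,170 > ¥11,880, so the standard income tax governs.

¥12,170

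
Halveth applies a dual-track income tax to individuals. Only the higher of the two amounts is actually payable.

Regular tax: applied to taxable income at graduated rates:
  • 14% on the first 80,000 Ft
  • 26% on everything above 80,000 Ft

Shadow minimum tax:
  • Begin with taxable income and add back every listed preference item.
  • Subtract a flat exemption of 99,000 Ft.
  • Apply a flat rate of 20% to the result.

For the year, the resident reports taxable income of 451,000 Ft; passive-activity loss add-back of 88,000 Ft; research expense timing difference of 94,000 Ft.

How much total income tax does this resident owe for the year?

Regular tax:
  80,000 Ft × 14% = 11,200 Ft
  371,000 Ft × 26% = 96,460 Ft
  → 107,660 Ft

Shadow minimum tax:
  Adjusted income: 451,000 Ft + 88,000 Ft + 94,000 Ft = 633,000 Ft
  Less exemption 99,000 Ft → base 534,000 Ft
  534,000 Ft × 20% = 106,800 Ft

107,660 Ft > 106,800 Ft, so the regular tax governs.

107,660 Ft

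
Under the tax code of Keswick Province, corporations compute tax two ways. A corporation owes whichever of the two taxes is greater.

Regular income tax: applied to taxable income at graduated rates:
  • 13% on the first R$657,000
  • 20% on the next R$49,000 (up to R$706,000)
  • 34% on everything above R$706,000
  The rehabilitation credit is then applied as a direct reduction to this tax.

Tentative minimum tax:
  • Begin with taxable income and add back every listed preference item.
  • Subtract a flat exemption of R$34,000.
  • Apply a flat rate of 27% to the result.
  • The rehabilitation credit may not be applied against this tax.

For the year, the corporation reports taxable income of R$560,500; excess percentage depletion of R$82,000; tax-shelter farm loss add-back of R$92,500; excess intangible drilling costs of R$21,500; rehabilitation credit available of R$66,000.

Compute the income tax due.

Regular income tax:
  R$560,500 × 13% = R$72,865
  Less rehabilitation credit R$66,000 → R$6,865

Tentative minimum tax:
  Adjusted income: R$560,500 + R$82,000 + R$92,500 + R$21,500 = R$756,500
  Less exemption R$34,000 → base R$722,500
  R$722,500 × 27% = R$195,075

R$195,075 > R$6,865, so the tentative minimum tax is the binding amount.

R$195,075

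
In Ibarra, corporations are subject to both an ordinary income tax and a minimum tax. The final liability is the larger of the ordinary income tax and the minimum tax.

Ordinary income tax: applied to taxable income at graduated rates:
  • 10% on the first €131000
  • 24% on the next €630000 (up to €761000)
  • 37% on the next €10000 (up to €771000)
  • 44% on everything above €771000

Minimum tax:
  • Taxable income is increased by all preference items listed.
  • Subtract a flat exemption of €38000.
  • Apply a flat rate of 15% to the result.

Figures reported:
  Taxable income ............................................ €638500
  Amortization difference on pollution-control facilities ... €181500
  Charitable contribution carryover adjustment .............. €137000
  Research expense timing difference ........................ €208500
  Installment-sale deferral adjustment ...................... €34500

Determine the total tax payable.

Minimum tax:
  Adjusted income: €638500 + €181500 + €137000 + €208500 + €34500 = €1200000
  Less exemption €38000 → base €1162000
  €1162000 × 15% = €174300

Ordinary income tax:
  €131000 × 10% = €13100
  €507500 × 24% = €121800
  → €134900

€174300 > €134900, so the minimum tax is the binding amount.

€174300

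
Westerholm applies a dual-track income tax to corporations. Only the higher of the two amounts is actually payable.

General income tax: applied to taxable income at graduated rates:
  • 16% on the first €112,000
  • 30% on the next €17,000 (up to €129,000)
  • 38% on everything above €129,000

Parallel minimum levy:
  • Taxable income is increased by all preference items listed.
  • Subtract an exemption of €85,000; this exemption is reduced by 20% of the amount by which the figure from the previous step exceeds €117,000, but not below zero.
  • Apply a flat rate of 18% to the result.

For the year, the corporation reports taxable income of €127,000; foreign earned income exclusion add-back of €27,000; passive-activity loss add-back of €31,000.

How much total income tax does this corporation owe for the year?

€22,420

Parallel minimum levy:
  Adjusted income: €127,000 + €27,000 + €31,000 = €185,000
  Exemption: €85,000 − 20% × (€185,000 − €117,000) = €85,000 − €13,600 = €71,400
  Base: €185,000 − €71,400 = €113,600
  €113,600 × 18% = €20,448

General income tax:
  €112,000 × 16% = €17,920
  €15,000 × 30% = €4,500
  → €22,420

€22,420 > €20,448, so the general income tax governs.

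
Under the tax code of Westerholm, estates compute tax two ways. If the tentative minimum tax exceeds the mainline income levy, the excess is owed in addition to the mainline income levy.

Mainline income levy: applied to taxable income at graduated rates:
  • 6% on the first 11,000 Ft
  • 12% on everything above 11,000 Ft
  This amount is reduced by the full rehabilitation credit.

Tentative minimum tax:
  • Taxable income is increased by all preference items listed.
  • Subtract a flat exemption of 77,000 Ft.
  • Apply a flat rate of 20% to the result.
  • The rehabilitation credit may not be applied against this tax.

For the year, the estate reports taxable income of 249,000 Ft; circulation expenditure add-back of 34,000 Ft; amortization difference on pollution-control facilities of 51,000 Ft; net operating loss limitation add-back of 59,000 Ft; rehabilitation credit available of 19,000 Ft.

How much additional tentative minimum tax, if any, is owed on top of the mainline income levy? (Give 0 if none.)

52,980 Ft

Tentative minimum tax:
  Adjusted income: 249,000 Ft + 34,000 Ft + 51,000 Ft + 59,000 Ft = 393,000 Ft
  Less exemption 77,000 Ft → base 316,000 Ft
  316,000 Ft × 20% = 63,200 Ft

Mainline income levy:
  11,000 Ft × 6% = 660 Ft
  238,000 Ft × 12% = 28,560 Ft
  → 29,220 Ft
  Less rehabilitation credit 19,000 Ft → 10,220 Ft

Excess of tentative minimum tax over mainline income levy: 63,200 Ft − 10,220 Ft = 52,980 Ft.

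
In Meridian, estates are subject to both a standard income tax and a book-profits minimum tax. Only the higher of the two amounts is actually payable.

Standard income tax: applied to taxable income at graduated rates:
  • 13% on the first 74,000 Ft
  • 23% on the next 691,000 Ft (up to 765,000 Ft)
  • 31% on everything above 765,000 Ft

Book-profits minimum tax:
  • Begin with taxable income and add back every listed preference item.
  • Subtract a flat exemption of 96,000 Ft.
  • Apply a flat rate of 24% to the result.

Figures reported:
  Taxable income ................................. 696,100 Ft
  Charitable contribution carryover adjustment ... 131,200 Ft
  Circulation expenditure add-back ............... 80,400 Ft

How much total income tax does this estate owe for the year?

Standard income tax:
  74,000 Ft × 13% = 9,620 Ft
  622,100 Ft × 23% = 143,083 Ft
  → 152,703 Ft

Book-profits minimum tax:
  Adjusted income: 696,100 Ft + 131,200 Ft + 80,400 Ft = 907,700 Ft
  Less exemption 96,000 Ft → base 811,700 Ft
  811,700 Ft × 24% = 194,808 Ft

194,808 Ft > 152,703 Ft, so the book-profits minimum tax is the binding amount.

194,808 Ft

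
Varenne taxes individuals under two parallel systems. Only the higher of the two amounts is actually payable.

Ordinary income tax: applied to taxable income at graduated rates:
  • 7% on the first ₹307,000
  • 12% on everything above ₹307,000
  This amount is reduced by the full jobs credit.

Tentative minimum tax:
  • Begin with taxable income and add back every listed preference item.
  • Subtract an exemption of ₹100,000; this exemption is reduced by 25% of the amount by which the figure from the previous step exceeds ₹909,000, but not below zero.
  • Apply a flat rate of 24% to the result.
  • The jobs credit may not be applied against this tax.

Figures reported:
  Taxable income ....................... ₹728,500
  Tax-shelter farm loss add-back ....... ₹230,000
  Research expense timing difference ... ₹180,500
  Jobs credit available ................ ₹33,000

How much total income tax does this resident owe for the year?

₹263,160

Ordinary income tax:
  ₹307,000 × 7% = ₹21,490
  ₹421,500 × 12% = ₹50,580
  → ₹72,070
  Less jobs credit ₹33,000 → ₹39,070

Tentative minimum tax:
  Adjusted income: ₹728,500 + ₹230,000 + ₹180,500 = ₹1,139,000
  Exemption: ₹100,000 − 25% × (₹1,139,000 − ₹909,000) = ₹100,000 − ₹57,500 = ₹42,500
  Base: ₹1,139,000 − ₹42,500 = ₹1,096,500
  ₹1,096,500 × 24% = ₹263,160

₹263,160 > ₹39,070, so the tentative minimum tax is the binding amount.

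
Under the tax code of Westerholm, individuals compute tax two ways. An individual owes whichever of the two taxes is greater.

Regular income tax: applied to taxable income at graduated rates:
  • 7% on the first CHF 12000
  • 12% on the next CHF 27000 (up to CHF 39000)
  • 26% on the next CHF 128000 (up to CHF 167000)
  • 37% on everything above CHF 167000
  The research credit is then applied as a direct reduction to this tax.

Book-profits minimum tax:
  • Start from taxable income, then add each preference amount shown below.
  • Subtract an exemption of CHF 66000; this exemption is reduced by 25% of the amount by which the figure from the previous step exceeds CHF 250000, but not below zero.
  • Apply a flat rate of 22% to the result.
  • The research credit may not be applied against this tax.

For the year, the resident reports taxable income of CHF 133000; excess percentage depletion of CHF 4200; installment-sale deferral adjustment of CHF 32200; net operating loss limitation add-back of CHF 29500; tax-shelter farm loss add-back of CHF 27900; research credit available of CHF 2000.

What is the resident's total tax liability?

Regular income tax:
  CHF 12000 × 7% = CHF 840
  CHF 27000 × 12% = CHF 3240
  CHF 94000 × 26% = CHF 24440
  → CHF 28520
  Less research credit CHF 2000 → CHF 26520

Book-profits minimum tax:
  Adjusted income: CHF 133000 + CHF 4200 + CHF 32200 + CHF 29500 + CHF 27900 = CHF 226800
  Exemption: CHF 226800 ≤ CHF 250000, so full CHF 66000 applies
  Base: CHF 226800 − CHF 66000 = CHF 160800
  CHF 160800 × 22% = CHF 35376

CHF 35376 > CHF 26520, so the book-profits minimum tax is the binding amount.

CHF 35376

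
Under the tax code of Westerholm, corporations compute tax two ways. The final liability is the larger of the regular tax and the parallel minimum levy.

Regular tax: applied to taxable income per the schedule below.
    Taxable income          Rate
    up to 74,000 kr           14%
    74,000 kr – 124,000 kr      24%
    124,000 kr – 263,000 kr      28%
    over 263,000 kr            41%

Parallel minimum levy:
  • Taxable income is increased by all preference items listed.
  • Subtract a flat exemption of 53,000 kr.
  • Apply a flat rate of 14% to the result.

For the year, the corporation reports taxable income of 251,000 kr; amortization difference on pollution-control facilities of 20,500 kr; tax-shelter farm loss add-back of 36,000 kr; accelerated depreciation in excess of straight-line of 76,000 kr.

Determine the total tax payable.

57,920 kr

Regular tax:
  74,000 kr × 14% = 10,360 kr
  50,000 kr × 24% = 12,000 kr
  127,000 kr × 28% = 35,560 kr
  → 57,920 kr

Parallel minimum levy:
  Adjusted income: 251,000 kr + 20,500 kr + 36,000 kr + 76,000 kr = 383,500 kr
  Less exemption 53,000 kr → base 330,500 kr
  330,500 kr × 14% = 46,270 kr

57,920 kr > 46,270 kr, so the regular tax governs.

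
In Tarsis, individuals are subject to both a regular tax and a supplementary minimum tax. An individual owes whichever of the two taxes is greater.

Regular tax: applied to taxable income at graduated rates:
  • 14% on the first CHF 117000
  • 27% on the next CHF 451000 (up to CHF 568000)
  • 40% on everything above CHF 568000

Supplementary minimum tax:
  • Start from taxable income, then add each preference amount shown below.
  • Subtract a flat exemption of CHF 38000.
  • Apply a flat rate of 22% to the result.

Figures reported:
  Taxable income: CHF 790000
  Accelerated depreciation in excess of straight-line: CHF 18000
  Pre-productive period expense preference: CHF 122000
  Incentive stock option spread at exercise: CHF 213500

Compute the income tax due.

CHF 243210

Supplementary minimum tax:
  Adjusted income: CHF 790000 + CHF 18000 + CHF 122000 + CHF 213500 = CHF 1143500
  Less exemption CHF 38000 → base CHF 1105500
  CHF 1105500 × 22% = CHF 243210

Regular tax:
  CHF 117000 × 14% = CHF 16380
  CHF 451000 × 27% = CHF 121770
  CHF 222000 × 40% = CHF 88800
  → CHF 226950

CHF 243210 > CHF 226950, so the supplementary minimum tax is the binding amount.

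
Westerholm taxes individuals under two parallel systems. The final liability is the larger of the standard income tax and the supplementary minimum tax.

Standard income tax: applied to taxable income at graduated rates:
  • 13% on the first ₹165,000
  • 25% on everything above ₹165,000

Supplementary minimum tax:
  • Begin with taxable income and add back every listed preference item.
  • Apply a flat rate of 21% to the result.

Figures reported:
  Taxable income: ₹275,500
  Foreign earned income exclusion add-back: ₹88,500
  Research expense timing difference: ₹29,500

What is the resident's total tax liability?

Supplementary minimum tax:
  Adjusted income: ₹275,500 + ₹88,500 + ₹29,500 = ₹393,500
  ₹393,500 × 21% = ₹82,635

Standard income tax:
  ₹165,000 × 13% = ₹21,450
  ₹110,500 × 25% = ₹27,625
  → ₹49,075

₹82,635 > ₹49,075, so the supplementary minimum tax is the binding amount.

₹82,635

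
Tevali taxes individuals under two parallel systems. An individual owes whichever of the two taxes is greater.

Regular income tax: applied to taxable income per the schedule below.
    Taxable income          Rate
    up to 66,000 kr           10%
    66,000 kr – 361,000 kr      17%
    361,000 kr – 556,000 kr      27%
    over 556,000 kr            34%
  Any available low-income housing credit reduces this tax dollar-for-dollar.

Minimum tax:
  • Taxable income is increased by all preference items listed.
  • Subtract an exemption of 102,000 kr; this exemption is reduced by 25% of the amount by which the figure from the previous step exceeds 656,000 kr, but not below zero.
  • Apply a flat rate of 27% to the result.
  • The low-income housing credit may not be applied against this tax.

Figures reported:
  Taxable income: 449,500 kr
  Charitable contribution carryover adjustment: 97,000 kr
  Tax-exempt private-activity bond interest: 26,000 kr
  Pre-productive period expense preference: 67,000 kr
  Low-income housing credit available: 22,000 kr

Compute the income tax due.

Minimum tax:
  Adjusted income: 449,500 kr + 97,000 kr + 26,000 kr + 67,000 kr = 639,500 kr
  Exemption: 639,500 kr ≤ 656,000 kr, so full 102,000 kr applies
  Base: 639,500 kr − 102,000 kr = 537,500 kr
  537,500 kr × 27% = 145,125 kr

Regular income tax:
  66,000 kr × 10% = 6,600 kr
  295,000 kr × 17% = 50,150 kr
  88,500 kr × 27% = 23,895 kr
  → 80,645 kr
  Less low-income housing credit 22,000 kr → 58,645 kr

145,125 kr > 58,645 kr, so the minimum tax is the binding amount.

145,125 kr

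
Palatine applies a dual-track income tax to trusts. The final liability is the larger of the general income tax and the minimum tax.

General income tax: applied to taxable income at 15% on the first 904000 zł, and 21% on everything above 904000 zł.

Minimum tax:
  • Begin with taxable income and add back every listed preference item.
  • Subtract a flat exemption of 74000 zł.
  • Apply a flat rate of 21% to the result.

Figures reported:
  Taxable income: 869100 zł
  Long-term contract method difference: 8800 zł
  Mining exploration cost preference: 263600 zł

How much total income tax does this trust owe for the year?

224175 zł

Minimum tax:
  Adjusted income: 869100 zł + 8800 zł + 263600 zł = 1141500 zł
  Less exemption 74000 zł → base 1067500 zł
  1067500 zł × 21% = 224175 zł

General income tax:
  869100 zł × 15% = 130365 zł

224175 zł > 130365 zł, so the minimum tax is the binding amount.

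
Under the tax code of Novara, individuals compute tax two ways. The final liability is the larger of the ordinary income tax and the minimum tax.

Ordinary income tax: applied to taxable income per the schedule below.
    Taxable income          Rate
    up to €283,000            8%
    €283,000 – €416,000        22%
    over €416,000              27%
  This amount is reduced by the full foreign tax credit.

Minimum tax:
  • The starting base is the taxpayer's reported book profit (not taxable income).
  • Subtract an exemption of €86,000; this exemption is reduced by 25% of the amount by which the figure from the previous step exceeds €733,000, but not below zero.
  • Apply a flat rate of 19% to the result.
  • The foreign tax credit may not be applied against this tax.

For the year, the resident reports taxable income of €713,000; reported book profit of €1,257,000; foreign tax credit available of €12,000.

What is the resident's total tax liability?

€238,830

Minimum tax:
  Base (reported book profit): €1,257,000
  Exemption: 25% × (€1,257,000 − €733,000) = €131,000 ≥ €86,000, so the exemption is fully phased out
  Base: €1,257,000 − €0 = €1,257,000
  €1,257,000 × 19% = €238,830

Ordinary income tax:
  €283,000 × 8% = €22,640
  €133,000 × 22% = €29,260
  €297,000 × 27% = €80,190
  → €132,090
  Less foreign tax credit €12,000 → €120,090

€238,830 > €120,090, so the minimum tax is the binding amount.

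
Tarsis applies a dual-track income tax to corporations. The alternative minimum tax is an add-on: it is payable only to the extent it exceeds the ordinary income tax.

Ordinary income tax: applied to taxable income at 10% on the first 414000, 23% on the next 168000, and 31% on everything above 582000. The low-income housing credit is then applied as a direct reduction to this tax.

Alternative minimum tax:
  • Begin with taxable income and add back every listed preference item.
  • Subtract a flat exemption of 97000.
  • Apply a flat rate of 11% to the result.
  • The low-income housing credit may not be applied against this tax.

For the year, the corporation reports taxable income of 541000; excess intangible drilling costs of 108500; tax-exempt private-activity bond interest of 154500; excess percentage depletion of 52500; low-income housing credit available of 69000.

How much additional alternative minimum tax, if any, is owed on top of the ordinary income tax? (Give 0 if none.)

81935

Ordinary income tax:
  414000 × 10% = 41400
  127000 × 23% = 29210
  → 70610
  Less low-income housing credit 69000 → 1610

Alternative minimum tax:
  Adjusted income: 541000 + 108500 + 154500 + 52500 = 856500
  Less exemption 97000 → base 759500
  759500 × 11% = 83545

Excess of alternative minimum tax over ordinary income tax: 83545 − 1610 = 81935.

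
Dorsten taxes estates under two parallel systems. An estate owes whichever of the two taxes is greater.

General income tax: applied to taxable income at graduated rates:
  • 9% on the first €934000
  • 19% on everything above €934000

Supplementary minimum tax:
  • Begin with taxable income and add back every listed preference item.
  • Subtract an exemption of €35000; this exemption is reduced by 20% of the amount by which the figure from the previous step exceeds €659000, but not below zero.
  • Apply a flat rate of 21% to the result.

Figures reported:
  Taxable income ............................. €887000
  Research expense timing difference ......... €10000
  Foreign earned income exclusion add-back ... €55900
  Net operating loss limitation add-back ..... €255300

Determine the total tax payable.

General income tax:
  €887000 × 9% = €79830

Supplementary minimum tax:
  Adjusted income: €887000 + €10000 + €55900 + €255300 = €1208200
  Exemption: 20% × (€1208200 − €659000) = €109840 ≥ €35000, so the exemption is fully phased out
  Base: €1208200 − €0 = €1208200
  €1208200 × 21% = €253722

€253722 > €79830, so the supplementary minimum tax is the binding amount.

€253722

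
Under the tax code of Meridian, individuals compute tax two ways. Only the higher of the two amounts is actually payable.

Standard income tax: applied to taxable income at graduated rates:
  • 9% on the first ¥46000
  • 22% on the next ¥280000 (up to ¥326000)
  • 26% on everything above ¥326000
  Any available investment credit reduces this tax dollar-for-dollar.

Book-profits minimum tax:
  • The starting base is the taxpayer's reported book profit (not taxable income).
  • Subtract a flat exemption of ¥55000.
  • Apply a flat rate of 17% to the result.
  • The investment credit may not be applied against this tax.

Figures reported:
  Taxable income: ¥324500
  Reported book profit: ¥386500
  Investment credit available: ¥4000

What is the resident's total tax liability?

Standard income tax:
  ¥46000 × 9% = ¥4140
  ¥278500 × 22% = ¥61270
  → ¥65410
  Less investment credit ¥4000 → ¥61410

Book-profits minimum tax:
  Base (reported book profit): ¥386500
  Less exemption ¥55000 → base ¥331500
  ¥331500 × 17% = ¥56355

¥61410 > ¥56355, so the standard income tax governs.

¥61410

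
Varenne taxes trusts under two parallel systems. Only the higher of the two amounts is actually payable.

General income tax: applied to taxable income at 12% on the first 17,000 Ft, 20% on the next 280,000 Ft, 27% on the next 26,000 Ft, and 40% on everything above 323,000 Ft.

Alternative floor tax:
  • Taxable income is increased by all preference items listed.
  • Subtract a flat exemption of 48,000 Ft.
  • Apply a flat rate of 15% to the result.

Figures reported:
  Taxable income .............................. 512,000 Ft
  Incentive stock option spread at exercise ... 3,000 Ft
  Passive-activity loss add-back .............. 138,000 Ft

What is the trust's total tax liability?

Alternative floor tax:
  Adjusted income: 512,000 Ft + 3,000 Ft + 138,000 Ft = 653,000 Ft
  Less exemption 48,000 Ft → base 605,000 Ft
  605,000 Ft × 15% = 90,750 Ft

General income tax:
  17,000 Ft × 12% = 2,040 Ft
  280,000 Ft × 20% = 56,000 Ft
  26,000 Ft × 27% = 7,020 Ft
  189,000 Ft × 40% = 75,600 Ft
  → 140,660 Ft

140,660 Ft > 90,750 Ft, so the general income tax governs.

140,660 Ft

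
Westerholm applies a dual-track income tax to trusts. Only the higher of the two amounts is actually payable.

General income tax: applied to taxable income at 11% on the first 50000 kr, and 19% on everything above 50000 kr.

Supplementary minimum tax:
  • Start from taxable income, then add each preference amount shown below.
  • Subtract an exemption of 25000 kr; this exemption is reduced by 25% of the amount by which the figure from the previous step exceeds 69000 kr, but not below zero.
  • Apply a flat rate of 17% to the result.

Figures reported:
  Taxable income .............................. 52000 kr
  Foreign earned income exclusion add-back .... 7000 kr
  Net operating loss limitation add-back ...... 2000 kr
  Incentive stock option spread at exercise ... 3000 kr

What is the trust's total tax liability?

6630 kr

Supplementary minimum tax:
  Adjusted income: 52000 kr + 7000 kr + 2000 kr + 3000 kr = 64000 kr
  Exemption: 64000 kr ≤ 69000 kr, so full 25000 kr applies
  Base: 64000 kr − 25000 kr = 39000 kr
  39000 kr × 17% = 6630 kr

General income tax:
  50000 kr × 11% = 5500 kr
  2000 kr × 19% = 380 kr
  → 5880 kr

6630 kr > 5880 kr, so the supplementary minimum tax is the binding amount.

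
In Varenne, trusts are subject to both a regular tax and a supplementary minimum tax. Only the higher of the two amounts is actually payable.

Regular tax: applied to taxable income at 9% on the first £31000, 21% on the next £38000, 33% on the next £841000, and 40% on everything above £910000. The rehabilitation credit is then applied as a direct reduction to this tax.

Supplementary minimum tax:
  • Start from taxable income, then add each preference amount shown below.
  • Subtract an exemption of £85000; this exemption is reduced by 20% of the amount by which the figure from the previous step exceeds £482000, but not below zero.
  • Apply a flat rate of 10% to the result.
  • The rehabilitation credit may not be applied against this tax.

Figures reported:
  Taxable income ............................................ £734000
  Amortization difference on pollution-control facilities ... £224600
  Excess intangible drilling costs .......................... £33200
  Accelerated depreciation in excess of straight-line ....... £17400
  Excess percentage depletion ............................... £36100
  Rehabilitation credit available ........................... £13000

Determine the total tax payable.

£217220

Regular tax:
  £31000 × 9% = £2790
  £38000 × 21% = £7980
  £665000 × 33% = £219450
  → £230220
  Less rehabilitation credit £13000 → £217220

Supplementary minimum tax:
  Adjusted income: £734000 + £224600 + £33200 + £17400 + £36100 = £1045300
  Exemption: 20% × (£1045300 − £482000) = £112660 ≥ £85000, so the exemption is fully phased out
  Base: £1045300 − £0 = £1045300
  £1045300 × 10% = £104530

£217220 > £104530, so the regular tax governs.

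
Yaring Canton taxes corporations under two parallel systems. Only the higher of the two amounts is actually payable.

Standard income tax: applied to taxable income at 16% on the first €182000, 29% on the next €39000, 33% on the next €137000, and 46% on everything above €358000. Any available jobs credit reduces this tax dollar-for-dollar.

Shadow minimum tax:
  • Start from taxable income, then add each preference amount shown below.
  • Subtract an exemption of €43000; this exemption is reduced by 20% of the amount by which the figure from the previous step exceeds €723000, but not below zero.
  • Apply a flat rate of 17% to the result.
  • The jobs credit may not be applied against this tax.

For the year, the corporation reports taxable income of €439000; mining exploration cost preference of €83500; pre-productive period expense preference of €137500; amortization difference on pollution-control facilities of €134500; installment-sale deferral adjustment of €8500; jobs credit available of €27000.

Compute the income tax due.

Shadow minimum tax:
  Adjusted income: €439000 + €83500 + €137500 + €134500 + €8500 = €803000
  Exemption: €43000 − 20% × (€803000 − €723000) = €43000 − €16000 = €27000
  Base: €803000 − €27000 = €776000
  €776000 × 17% = €131920

Standard income tax:
  €182000 × 16% = €29120
  €39000 × 29% = €11310
  €137000 × 33% = €45210
  €81000 × 46% = €37260
  → €122900
  Less jobs credit €27000 → €95900

€131920 > €95900, so the shadow minimum tax is the binding amount.

€131920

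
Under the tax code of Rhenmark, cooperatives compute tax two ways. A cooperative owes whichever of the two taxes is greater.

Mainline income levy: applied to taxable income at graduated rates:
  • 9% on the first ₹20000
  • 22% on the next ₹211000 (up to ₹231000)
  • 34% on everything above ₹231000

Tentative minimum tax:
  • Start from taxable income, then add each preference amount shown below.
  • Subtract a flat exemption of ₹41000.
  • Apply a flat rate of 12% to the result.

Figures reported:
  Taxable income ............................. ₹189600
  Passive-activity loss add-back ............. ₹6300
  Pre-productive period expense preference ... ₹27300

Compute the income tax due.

₹39112

Mainline income levy:
  ₹20000 × 9% = ₹1800
  ₹169600 × 22% = ₹37312
  → ₹39112

Tentative minimum tax:
  Adjusted income: ₹189600 + ₹6300 + ₹27300 = ₹223200
  Less exemption ₹41000 → base ₹182200
  ₹182200 × 12% = ₹21864

₹39112 > ₹21864, so the mainline income levy governs.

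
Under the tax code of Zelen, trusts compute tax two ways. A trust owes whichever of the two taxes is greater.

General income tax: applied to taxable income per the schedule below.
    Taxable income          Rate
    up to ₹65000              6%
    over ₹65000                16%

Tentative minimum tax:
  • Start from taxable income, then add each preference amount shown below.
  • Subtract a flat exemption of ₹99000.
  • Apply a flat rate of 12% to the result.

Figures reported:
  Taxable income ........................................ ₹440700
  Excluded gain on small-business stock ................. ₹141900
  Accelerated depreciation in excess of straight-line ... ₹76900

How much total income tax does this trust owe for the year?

Tentative minimum tax:
  Adjusted income: ₹440700 + ₹141900 + ₹76900 = ₹659500
  Less exemption ₹99000 → base ₹560500
  ₹560500 × 12% = ₹67260

General income tax:
  ₹65000 × 6% = ₹3900
  ₹375700 × 16% = ₹60112
  → ₹64012

₹67260 > ₹64012, so the tentative minimum tax is the binding amount.

₹67260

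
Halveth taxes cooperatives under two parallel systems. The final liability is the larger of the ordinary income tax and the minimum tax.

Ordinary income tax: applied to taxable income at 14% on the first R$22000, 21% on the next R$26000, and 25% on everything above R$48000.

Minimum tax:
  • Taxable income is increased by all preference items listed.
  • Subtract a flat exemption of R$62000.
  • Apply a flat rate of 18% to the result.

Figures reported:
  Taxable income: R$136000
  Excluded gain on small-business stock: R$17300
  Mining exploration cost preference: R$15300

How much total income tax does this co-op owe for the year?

Minimum tax:
  Adjusted income: R$136000 + R$17300 + R$15300 = R$168600
  Less exemption R$62000 → base R$106600
  R$106600 × 18% = R$19188

Ordinary income tax:
  R$22000 × 14% = R$3080
  R$26000 × 21% = R$5460
  R$88000 × 25% = R$22000
  → R$30540

R$30540 > R$19188, so the ordinary income tax governs.

R$30540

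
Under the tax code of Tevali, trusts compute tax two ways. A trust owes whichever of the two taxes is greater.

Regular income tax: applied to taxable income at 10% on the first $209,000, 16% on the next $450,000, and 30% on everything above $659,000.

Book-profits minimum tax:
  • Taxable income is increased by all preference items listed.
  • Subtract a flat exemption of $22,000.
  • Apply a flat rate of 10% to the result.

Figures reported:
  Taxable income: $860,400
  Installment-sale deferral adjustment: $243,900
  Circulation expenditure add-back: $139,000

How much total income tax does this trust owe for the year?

Book-profits minimum tax:
  Adjusted income: $860,400 + $243,900 + $139,000 = $1,243,300
  Less exemption $22,000 → base $1,221,300
  $1,221,300 × 10% = $122,130

Regular income tax:
  $209,000 × 10% = $20,900
  $450,000 × 16% = $72,000
  $201,400 × 30% = $60,420
  → $153,320

$153,320 > $122,130, so the regular income tax governs.

$153,320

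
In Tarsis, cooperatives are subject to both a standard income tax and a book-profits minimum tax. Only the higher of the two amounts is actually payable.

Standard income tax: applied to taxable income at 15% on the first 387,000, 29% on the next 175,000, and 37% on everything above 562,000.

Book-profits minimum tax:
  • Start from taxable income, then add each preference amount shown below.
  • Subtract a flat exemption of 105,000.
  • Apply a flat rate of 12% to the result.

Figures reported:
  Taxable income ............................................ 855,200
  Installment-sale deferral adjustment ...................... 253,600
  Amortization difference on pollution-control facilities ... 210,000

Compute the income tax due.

217,284

Book-profits minimum tax:
  Adjusted income: 855,200 + 253,600 + 210,000 = 1,318,800
  Less exemption 105,000 → base 1,213,800
  1,213,800 × 12% = 145,656

Standard income tax:
  387,000 × 15% = 58,050
  175,000 × 29% = 50,750
  293,200 × 37% = 108,484
  → 217,284

217,284 > 145,656, so the standard income tax governs.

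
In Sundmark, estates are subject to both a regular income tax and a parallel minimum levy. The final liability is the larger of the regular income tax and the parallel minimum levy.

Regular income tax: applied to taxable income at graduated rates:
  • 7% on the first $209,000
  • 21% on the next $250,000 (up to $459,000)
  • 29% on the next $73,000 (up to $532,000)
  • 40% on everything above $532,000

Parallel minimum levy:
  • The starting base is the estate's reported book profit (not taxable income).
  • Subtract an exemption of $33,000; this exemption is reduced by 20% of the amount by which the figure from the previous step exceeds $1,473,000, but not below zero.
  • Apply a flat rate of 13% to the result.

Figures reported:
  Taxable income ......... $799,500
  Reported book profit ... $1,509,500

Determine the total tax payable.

$195,300

Regular income tax:
  $209,000 × 7% = $14,630
  $250,000 × 21% = $52,500
  $73,000 × 29% = $21,170
  $267,500 × 40% = $107,000
  → $195,300

Parallel minimum levy:
  Base (reported book profit): $1,509,500
  Exemption: $33,000 − 20% × ($1,509,500 − $1,473,000) = $33,000 − $7,300 = $25,700
  Base: $1,509,500 − $25,700 = $1,483,800
  $1,483,800 × 13% = $192,894

$195,300 > $192,894, so the regular income tax governs.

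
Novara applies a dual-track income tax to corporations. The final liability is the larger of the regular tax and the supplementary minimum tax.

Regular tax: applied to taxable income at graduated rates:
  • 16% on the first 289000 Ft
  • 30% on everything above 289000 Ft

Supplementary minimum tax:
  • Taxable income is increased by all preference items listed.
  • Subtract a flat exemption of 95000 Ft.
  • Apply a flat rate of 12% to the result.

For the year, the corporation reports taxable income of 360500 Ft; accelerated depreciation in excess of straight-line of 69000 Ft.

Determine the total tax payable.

67690 Ft

Supplementary minimum tax:
  Adjusted income: 360500 Ft + 69000 Ft = 429500 Ft
  Less exemption 95000 Ft → base 334500 Ft
  334500 Ft × 12% = 40140 Ft

Regular tax:
  289000 Ft × 16% = 46240 Ft
  71500 Ft × 30% = 21450 Ft
  → 67690 Ft

67690 Ft > 40140 Ft, so the regular tax governs.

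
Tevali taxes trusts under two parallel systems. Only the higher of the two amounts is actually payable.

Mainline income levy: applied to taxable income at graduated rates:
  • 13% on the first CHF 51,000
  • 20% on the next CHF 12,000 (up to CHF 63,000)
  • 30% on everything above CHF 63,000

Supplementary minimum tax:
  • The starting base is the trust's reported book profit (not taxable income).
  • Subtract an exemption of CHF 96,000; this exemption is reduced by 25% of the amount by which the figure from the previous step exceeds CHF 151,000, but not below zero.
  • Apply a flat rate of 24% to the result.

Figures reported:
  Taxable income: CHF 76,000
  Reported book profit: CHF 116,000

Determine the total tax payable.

CHF 12,930

Mainline income levy:
  CHF 51,000 × 13% = CHF 6,630
  CHF 12,000 × 20% = CHF 2,400
  CHF 13,000 × 30% = CHF 3,900
  → CHF 12,930

Supplementary minimum tax:
  Base (reported book profit): CHF 116,000
  Exemption: CHF 116,000 ≤ CHF 151,000, so full CHF 96,000 applies
  Base: CHF 116,000 − CHF 96,000 = CHF 20,000
  CHF 20,000 × 24% = CHF 4,800

CHF 12,930 > CHF 4,800, so the mainline income levy governs.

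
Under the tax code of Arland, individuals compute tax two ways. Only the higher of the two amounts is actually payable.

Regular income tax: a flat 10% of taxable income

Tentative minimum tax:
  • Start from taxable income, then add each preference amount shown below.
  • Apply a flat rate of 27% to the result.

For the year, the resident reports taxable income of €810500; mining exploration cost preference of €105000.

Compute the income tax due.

Regular income tax:
  €810500 × 10% = €81050

Tentative minimum tax:
  Adjusted income: €810500 + €105000 = €915500
  €915500 × 27% = €247185

€247185 > €81050, so the tentative minimum tax is the binding amount.

€247185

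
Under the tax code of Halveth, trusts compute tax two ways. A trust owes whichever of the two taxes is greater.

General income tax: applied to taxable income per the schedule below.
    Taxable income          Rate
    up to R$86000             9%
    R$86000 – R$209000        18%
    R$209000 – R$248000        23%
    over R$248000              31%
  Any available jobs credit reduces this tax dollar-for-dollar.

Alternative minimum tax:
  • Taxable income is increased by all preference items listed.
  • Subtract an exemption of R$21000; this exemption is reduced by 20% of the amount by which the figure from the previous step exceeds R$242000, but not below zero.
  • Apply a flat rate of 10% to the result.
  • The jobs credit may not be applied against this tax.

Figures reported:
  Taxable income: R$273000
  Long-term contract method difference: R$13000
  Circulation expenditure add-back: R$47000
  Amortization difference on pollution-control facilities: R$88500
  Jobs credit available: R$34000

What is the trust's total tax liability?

Alternative minimum tax:
  Adjusted income: R$273000 + R$13000 + R$47000 + R$88500 = R$421500
  Exemption: 20% × (R$421500 − R$242000) = R$35900 ≥ R$21000, so the exemption is fully phased out
  Base: R$421500 − R$0 = R$421500
  R$421500 × 10% = R$42150

General income tax:
  R$86000 × 9% = R$7740
  R$123000 × 18% = R$22140
  R$39000 × 23% = R$8970
  R$25000 × 31% = R$7750
  → R$46600
  Less jobs credit R$34000 → R$12600

R$42150 > R$12600, so the alternative minimum tax is the binding amount.

R$42150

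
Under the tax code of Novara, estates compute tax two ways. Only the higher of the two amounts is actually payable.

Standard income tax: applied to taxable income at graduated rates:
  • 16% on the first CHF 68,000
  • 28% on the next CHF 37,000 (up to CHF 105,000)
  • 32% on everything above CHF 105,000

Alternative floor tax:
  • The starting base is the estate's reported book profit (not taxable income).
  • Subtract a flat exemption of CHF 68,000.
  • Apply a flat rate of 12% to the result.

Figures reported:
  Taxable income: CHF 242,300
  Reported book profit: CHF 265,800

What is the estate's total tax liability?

Alternative floor tax:
  Base (reported book profit): CHF 265,800
  Less exemption CHF 68,000 → base CHF 197,800
  CHF 197,800 × 12% = CHF 23,736

Standard income tax:
  CHF 68,000 × 16% = CHF 10,880
  CHF 37,000 × 28% = CHF 10,360
  CHF 137,300 × 32% = CHF 43,936
  → CHF 65,176

CHF 65,176 > CHF 23,736, so the standard income tax governs.

CHF 65,176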